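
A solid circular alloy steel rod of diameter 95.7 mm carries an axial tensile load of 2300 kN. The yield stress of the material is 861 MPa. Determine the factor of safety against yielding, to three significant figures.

n = 2.69

A = πd²/4 = 7193 mm².
σ = F/A = 2300000/7193 = 319.8 MPa.
n = 861/319.8 = 2.693.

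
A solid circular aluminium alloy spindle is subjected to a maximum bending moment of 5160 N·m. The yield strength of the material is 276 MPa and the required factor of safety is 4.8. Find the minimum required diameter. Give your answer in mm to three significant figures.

d = 97.0 mm

σ_allow = 276/4.8 = 57.50 MPa.
For a solid circular section σ = 32M/(πd³), so d³ = 32M/(π σ_allow) = 32×5160000/(π×57.50) = 914100 mm³.
d = 97.05 mm.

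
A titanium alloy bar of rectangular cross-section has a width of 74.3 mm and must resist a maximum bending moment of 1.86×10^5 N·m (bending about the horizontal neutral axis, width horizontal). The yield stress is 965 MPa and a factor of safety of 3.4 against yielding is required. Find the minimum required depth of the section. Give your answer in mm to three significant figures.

h = 230 mm

σ_allow = 965/3.4 = 283.8 MPa.
For a rectangular section σ = 6M/(bh²), so h² = 6M/(b σ_allow) = 6×1.8600×10^8/(74.3×283.8) = 52920 mm².
h = 230.0 mm.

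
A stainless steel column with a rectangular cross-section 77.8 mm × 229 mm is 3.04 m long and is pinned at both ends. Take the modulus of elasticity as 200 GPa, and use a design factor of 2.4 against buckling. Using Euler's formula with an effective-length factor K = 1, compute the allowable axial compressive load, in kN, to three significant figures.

P_allow = 800 kN

Buckling occurs about the weak axis: I_min = h·b³/12 = 229×77.8³/12 = 8.987×10^6 mm⁴ (b = 77.8 mm is the smaller dimension).
Effective length L_e = KL = 1×3.04 m = 3040 mm.
Euler critical load P_cr = π²EI/L_e² = π²×200000×8.987×10^6/3040² = 1.919×10^6 N.
P_allow = P_cr/n = 1.919×10^6/2.4 = 799800 N.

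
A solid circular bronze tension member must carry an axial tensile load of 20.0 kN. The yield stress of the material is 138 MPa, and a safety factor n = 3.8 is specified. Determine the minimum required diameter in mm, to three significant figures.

Allowable stress σ_allow = 138/3.8 = 36.32 MPa.
Required area A = F/σ_allow = 20000/36.32 = 550.7 mm².
A = πd²/4 → d = √(4A/π) = 26.48 mm.

d = 26.5 mm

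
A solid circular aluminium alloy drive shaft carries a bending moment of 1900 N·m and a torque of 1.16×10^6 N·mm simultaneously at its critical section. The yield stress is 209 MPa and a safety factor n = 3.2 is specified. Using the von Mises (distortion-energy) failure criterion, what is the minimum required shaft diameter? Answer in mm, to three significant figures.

d = 69.5 mm

σ_allow = σ_y/n = 209/3.2 = 65.31 MPa.
For a solid shaft σ_b = 32M/(πd³) and τ = 16T/(πd³), so the von Mises stress is σ' = (16/πd³)·√(4M²+3T²).
√(4M²+3T²) = √(4×(1.900×10^6)² + 3×(1.160×10^6)²) = 4.298×10^6 N·mm.
d³ = 16×4.298×10^6/(π×65.31) = 335200 mm³.
d = 69.46 mm.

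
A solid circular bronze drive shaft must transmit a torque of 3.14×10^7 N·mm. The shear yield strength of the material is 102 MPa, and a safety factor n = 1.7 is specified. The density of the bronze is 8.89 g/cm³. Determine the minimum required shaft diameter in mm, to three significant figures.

d = 139 mm

Allowable shear stress τ_allow = 102/1.7 = 60.00 MPa.
For a solid shaft τ = 16T/(πd³), so d³ = 16T/(π τ_allow) = 16×3.1400×10^7/(π×60.00) = 2.665×10^6 mm³.
d = (2.665×10^6)^(1/3) = 138.6 mm.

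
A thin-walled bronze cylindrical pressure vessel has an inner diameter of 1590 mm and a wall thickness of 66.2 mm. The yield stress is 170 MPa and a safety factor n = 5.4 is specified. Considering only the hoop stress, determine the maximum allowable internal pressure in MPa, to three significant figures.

p_allow = 2.62 MPa

σ_allow = 170/5.4 = 31.48 MPa.
σ_h = pD/(2t) → p_allow = 2σ_allow t/D = 2×31.48×66.2/1590 = 2.621 MPa.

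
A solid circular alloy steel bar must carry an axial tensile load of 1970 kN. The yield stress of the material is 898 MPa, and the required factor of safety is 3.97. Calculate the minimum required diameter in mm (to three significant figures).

Allowable stress σ_allow = 898/3.97 = 226.2 MPa.
Required area A = F/σ_allow = 1970000/226.2 = 8709 mm².
A = πd²/4 → d = √(4A/π) = 105.3 mm.

d = 105 mm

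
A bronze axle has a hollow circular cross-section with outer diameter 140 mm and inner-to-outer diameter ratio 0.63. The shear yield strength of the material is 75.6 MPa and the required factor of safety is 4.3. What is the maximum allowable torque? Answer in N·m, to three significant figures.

τ_allow = 75.6/4.3 = 17.58 MPa.
For a hollow shaft T_allow = τ_allow·πd_o³(1−k⁴)/16 with 1−k⁴ = 0.8425, so πd_o³(1−k⁴)/16 = 453900 mm³.
T_allow = 17.58×453900 = 7.980×10^6 N·mm = 7980 N·m.

T_allow = 7980 N·m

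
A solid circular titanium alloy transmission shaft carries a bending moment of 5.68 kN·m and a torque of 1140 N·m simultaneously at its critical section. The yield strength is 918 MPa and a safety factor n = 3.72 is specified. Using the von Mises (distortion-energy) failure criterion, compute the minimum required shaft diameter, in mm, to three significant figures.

σ_allow = σ_y/n = 918/3.72 = 246.8 MPa.
For a solid shaft σ_b = 32M/(πd³) and τ = 16T/(πd³), so the von Mises stress is σ' = (16/πd³)·√(4M²+3T²).
√(4M²+3T²) = √(4×(5.680×10^6)² + 3×(1.140×10^6)²) = 1.153×10^7 N·mm.
d³ = 16×1.153×10^7/(π×246.8) = 238000 mm³.
d = 61.97 mm.

d = 62.0 mm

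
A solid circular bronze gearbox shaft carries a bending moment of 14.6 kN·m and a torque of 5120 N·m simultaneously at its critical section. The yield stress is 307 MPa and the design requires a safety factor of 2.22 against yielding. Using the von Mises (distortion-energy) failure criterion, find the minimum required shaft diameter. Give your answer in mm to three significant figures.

σ_allow = σ_y/n = 307/2.22 = 138.3 MPa.
For a solid shaft σ_b = 32M/(πd³) and τ = 16T/(πd³), so the von Mises stress is σ' = (16/πd³)·√(4M²+3T²).
√(4M²+3T²) = √(4×(1.460×10^7)² + 3×(5.120×10^6)²) = 3.052×10^7 N·mm.
d³ = 16×3.052×10^7/(π×138.3) = 1.124×10^6 mm³.
d = 104.0 mm.

d = 104 mm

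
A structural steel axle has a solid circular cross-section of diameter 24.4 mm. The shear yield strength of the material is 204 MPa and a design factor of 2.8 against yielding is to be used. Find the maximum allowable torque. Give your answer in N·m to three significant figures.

τ_allow = 204/2.8 = 72.86 MPa.
For a solid shaft T_allow = τ_allow·πd³/16; πd³/16 = π×24.4³/16 = 2852 mm³.
T_allow = 72.86×2852 = 207800 N·mm = 207.8 N·m.

T_allow = 208 N·m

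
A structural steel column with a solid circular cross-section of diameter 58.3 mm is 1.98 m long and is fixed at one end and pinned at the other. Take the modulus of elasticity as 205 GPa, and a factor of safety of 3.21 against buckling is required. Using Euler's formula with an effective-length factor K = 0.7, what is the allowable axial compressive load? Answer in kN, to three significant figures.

P_allow = 186 kN

I = πd⁴/64 = π×58.3⁴/64 = 567100 mm⁴.
Effective length L_e = KL = 0.7×1.98 m = 1386 mm.
Euler critical load P_cr = π²EI/L_e² = π²×205000×567100/1386² = 597300 N.
P_allow = P_cr/n = 597300/3.21 = 186100 N.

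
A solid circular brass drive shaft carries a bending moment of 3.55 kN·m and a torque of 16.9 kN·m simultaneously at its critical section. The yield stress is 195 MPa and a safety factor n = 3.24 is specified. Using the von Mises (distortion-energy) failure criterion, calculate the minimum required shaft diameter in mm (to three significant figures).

σ_allow = σ_y/n = 195/3.24 = 60.19 MPa.
For a solid shaft σ_b = 32M/(πd³) and τ = 16T/(πd³), so the von Mises stress is σ' = (16/πd³)·√(4M²+3T²).
√(4M²+3T²) = √(4×(3.550×10^6)² + 3×(1.690×10^7)²) = 3.012×10^7 N·mm.
d³ = 16×3.012×10^7/(π×60.19) = 2.549×10^6 mm³.
d = 136.6 mm.

d = 137 mm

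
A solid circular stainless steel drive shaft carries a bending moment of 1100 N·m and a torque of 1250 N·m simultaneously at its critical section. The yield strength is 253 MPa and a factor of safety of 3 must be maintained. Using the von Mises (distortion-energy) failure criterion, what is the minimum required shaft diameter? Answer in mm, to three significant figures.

σ_allow = σ_y/n = 253/3 = 84.33 MPa.
For a solid shaft σ_b = 32M/(πd³) and τ = 16T/(πd³), so the von Mises stress is σ' = (16/πd³)·√(4M²+3T²).
√(4M²+3T²) = √(4×(1.100×10^6)² + 3×(1.250×10^6)²) = 3.087×10^6 N·mm.
d³ = 16×3.087×10^6/(π×84.33) = 186400 mm³.
d = 57.12 mm.

d = 57.1 mm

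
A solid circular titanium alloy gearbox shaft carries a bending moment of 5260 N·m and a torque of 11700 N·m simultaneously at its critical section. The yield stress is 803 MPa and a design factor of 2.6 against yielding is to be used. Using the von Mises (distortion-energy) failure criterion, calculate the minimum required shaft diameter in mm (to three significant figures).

d = 72.2 mm

σ_allow = σ_y/n = 803/2.6 = 308.8 MPa.
For a solid shaft σ_b = 32M/(πd³) and τ = 16T/(πd³), so the von Mises stress is σ' = (16/πd³)·√(4M²+3T²).
√(4M²+3T²) = √(4×(5.260×10^6)² + 3×(1.170×10^7)²) = 2.283×10^7 N·mm.
d³ = 16×2.283×10^7/(π×308.8) = 376500 mm³.
d = 72.21 mm.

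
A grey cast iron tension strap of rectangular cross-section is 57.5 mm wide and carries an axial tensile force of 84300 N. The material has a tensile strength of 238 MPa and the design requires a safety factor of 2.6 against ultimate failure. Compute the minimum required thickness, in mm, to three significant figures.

σ_allow = 238/2.6 = 91.54 MPa.
Required area A = F/σ_allow = 84300/91.54 = 920.9 mm².
t = A/w = 920.9/57.5 = 16.02 mm.

t = 16.0 mm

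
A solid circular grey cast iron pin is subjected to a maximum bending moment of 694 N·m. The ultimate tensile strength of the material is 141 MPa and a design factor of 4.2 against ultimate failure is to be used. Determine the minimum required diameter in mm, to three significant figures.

σ_allow = 141/4.2 = 33.57 MPa.
For a solid circular section σ = 32M/(πd³), so d³ = 32M/(π σ_allow) = 32×694000/(π×33.57) = 210600 mm³.
d = 59.49 mm.

d = 59.5 mm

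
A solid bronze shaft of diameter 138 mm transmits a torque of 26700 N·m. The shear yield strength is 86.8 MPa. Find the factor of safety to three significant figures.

τ = 16T/(πd³) = 16×2.6700×10^7/(π×138³) = 51.74 MPa.
n = τ_limit/τ = 86.8/51.74 = 1.678.

n = 1.68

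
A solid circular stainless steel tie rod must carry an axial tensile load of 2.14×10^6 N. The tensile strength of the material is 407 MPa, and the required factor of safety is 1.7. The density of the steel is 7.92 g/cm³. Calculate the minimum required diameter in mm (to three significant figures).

d = 107 mm

Allowable stress σ_allow = 407/1.7 = 239.4 MPa.
Required area A = F/σ_allow = 2140000/239.4 = 8939 mm².
A = πd²/4 → d = √(4A/π) = 106.7 mm.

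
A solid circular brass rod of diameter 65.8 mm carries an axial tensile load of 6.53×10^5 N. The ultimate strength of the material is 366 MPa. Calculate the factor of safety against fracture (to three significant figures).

n = 1.91

A = πd²/4 = 3400 mm².
σ = F/A = 653000/3400 = 192.0 MPa.
n = 366/192.0 = 1.906.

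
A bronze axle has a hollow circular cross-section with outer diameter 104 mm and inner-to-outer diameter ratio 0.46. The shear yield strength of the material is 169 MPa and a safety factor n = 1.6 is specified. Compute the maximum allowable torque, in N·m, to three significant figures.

T_allow = 22300 N·m

τ_allow = 169/1.6 = 105.6 MPa.
For a hollow shaft T_allow = τ_allow·πd_o³(1−k⁴)/16 with 1−k⁴ = 0.9552, so πd_o³(1−k⁴)/16 = 211000 mm³.
T_allow = 105.6×211000 = 2.228×10^7 N·mm = 22280 N·m.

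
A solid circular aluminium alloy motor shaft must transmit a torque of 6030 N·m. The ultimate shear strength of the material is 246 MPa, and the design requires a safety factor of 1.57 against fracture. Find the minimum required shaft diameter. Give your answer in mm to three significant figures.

d = 58.1 mm

Allowable shear stress τ_allow = 246/1.57 = 156.7 MPa.
For a solid shaft τ = 16T/(πd³), so d³ = 16T/(π τ_allow) = 16×6030000/(π×156.7) = 196000 mm³.
d = (196000)^(1/3) = 58.09 mm.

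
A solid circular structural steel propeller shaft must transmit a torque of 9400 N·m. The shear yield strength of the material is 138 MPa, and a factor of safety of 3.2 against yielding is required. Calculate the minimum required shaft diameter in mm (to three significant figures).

d = 104 mm

Allowable shear stress τ_allow = 138/3.2 = 43.12 MPa.
For a solid shaft τ = 16T/(πd³), so d³ = 16T/(π τ_allow) = 16×9400000/(π×43.12) = 1.110×10^6 mm³.
d = (1.110×10^6)^(1/3) = 103.5 mm.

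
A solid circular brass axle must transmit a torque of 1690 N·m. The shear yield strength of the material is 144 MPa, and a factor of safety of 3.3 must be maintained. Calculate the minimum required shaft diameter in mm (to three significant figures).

d = 58.2 mm

Allowable shear stress τ_allow = 144/3.3 = 43.64 MPa.
For a solid shaft τ = 16T/(πd³), so d³ = 16T/(π τ_allow) = 16×1690000/(π×43.64) = 197200 mm³.
d = (197200)^(1/3) = 58.21 mm.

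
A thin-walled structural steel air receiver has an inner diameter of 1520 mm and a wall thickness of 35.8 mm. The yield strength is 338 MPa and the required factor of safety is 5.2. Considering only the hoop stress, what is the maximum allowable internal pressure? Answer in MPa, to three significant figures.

σ_allow = 338/5.2 = 65.00 MPa.
σ_h = pD/(2t) → p_allow = 2σ_allow t/D = 2×65.00×35.8/1520 = 3.062 MPa.

p_allow = 3.06 MPa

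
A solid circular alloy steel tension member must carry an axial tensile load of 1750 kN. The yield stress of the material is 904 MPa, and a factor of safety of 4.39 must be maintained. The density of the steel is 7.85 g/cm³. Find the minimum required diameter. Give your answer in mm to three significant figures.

Allowable stress σ_allow = 904/4.39 = 205.9 MPa.
Required area A = F/σ_allow = 1750000/205.9 = 8498 mm².
A = πd²/4 → d = √(4A/π) = 104.0 mm.

d = 104 mm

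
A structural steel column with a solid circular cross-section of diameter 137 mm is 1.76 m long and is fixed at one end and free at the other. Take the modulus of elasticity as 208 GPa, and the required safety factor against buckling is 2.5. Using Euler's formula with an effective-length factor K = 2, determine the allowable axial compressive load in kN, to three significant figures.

I = πd⁴/64 = π×137⁴/64 = 1.729×10^7 mm⁴.
Effective length L_e = KL = 2×1.76 m = 3520 mm.
Euler critical load P_cr = π²EI/L_e² = π²×208000×1.729×10^7/3520² = 2.865×10^6 N.
P_allow = P_cr/n = 2.865×10^6/2.5 = 1.146×10^6 N.

P_allow = 1150 kN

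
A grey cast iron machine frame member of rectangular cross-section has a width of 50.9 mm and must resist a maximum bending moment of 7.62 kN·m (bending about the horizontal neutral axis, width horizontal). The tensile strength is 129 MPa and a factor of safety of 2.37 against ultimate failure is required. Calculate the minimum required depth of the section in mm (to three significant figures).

σ_allow = 129/2.37 = 54.43 MPa.
For a rectangular section σ = 6M/(bh²), so h² = 6M/(b σ_allow) = 6×7620000/(50.9×54.43) = 16500 mm².
h = 128.5 mm.

h = 128 mm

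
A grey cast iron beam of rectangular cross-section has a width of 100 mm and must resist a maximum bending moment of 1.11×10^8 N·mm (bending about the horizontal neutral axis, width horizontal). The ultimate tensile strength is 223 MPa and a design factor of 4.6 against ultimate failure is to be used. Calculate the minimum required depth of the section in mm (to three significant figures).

σ_allow = 223/4.6 = 48.48 MPa.
For a rectangular section σ = 6M/(bh²), so h² = 6M/(b σ_allow) = 6×1.1100×10^8/(100×48.48) = 137400 mm².
h = 370.6 mm.

h = 371 mm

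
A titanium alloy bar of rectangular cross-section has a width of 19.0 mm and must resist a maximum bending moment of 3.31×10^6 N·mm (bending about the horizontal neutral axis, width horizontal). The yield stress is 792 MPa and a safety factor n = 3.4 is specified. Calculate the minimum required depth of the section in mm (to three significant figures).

h = 67.0 mm

σ_allow = 792/3.4 = 232.9 MPa.
For a rectangular section σ = 6M/(bh²), so h² = 6M/(b σ_allow) = 6×3310000/(19.0×232.9) = 4487 mm².
h = 66.99 mm.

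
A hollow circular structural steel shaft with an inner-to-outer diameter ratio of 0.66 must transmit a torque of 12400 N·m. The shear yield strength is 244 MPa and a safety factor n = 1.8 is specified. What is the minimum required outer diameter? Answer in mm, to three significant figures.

d_o = 83.2 mm

τ_allow = 244/1.8 = 135.6 MPa.
For a hollow shaft τ = 16T/[πd_o³(1−k⁴)] with k = 0.66, so 1−k⁴ = 0.8103.
d_o³ = 16T/[π τ_allow (1−k⁴)] = 16×1.2400×10^7/(π×135.6×0.8103) = 575000 mm³.
d_o = 83.15 mm.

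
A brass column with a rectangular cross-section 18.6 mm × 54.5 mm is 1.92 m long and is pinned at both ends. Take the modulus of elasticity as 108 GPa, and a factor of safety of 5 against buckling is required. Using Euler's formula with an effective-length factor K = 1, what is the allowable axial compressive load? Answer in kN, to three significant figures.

P_allow = 1.69 kN

Buckling occurs about the weak axis: I_min = h·b³/12 = 54.5×18.6³/12 = 29220 mm⁴ (b = 18.6 mm is the smaller dimension).
Effective length L_e = KL = 1×1.92 m = 1920 mm.
Euler critical load P_cr = π²EI/L_e² = π²×108000×29220/1920² = 8450 N.
P_allow = P_cr/n = 8450/5 = 1690 N.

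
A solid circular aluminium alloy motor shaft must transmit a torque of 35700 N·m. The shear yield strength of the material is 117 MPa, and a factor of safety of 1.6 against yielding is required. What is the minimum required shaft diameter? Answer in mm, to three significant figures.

d = 135 mm

Allowable shear stress τ_allow = 117/1.6 = 73.12 MPa.
For a solid shaft τ = 16T/(πd³), so d³ = 16T/(π τ_allow) = 16×3.5700×10^7/(π×73.12) = 2.486×10^6 mm³.
d = (2.486×10^6)^(1/3) = 135.5 mm.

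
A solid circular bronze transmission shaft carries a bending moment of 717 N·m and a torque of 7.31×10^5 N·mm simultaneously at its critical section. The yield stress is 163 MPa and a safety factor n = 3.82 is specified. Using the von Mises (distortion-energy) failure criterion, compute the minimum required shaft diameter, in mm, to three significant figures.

σ_allow = σ_y/n = 163/3.82 = 42.67 MPa.
For a solid shaft σ_b = 32M/(πd³) and τ = 16T/(πd³), so the von Mises stress is σ' = (16/πd³)·√(4M²+3T²).
√(4M²+3T²) = √(4×(717000)² + 3×(731000)²) = 1.913×10^6 N·mm.
d³ = 16×1.913×10^6/(π×42.67) = 228300 mm³.
d = 61.12 mm.

d = 61.1 mm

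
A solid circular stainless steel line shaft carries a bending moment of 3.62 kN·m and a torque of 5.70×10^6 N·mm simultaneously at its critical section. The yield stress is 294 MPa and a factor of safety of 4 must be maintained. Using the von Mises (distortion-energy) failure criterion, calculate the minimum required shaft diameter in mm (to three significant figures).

d = 94.7 mm

σ_allow = σ_y/n = 294/4 = 73.50 MPa.
For a solid shaft σ_b = 32M/(πd³) and τ = 16T/(πd³), so the von Mises stress is σ' = (16/πd³)·√(4M²+3T²).
√(4M²+3T²) = √(4×(3.620×10^6)² + 3×(5.700×10^6)²) = 1.224×10^7 N·mm.
d³ = 16×1.224×10^7/(π×73.50) = 848300 mm³.
d = 94.66 mm.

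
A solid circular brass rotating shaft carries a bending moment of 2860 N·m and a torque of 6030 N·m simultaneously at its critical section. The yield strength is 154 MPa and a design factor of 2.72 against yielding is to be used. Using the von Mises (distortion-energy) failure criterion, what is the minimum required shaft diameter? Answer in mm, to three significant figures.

d = 102 mm

σ_allow = σ_y/n = 154/2.72 = 56.62 MPa.
For a solid shaft σ_b = 32M/(πd³) and τ = 16T/(πd³), so the von Mises stress is σ' = (16/πd³)·√(4M²+3T²).
√(4M²+3T²) = √(4×(2.860×10^6)² + 3×(6.030×10^6)²) = 1.191×10^7 N·mm.
d³ = 16×1.191×10^7/(π×56.62) = 1.071×10^6 mm³.
d = 102.3 mm.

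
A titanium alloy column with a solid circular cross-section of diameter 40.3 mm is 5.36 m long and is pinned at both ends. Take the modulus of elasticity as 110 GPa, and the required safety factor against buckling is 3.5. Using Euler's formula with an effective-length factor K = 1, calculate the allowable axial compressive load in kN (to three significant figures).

P_allow = 1.40 kN

I = πd⁴/64 = π×40.3⁴/64 = 129500 mm⁴.
Effective length L_e = KL = 1×5.36 m = 5360 mm.
Euler critical load P_cr = π²EI/L_e² = π²×110000×129500/5360² = 4893 N.
P_allow = P_cr/n = 4893/3.5 = 1398 N.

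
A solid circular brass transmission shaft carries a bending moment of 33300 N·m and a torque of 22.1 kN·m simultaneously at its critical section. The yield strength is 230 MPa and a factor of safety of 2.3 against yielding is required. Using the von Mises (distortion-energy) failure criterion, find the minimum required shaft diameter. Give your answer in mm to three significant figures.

d = 158 mm

σ_allow = σ_y/n = 230/2.3 = 100.0 MPa.
For a solid shaft σ_b = 32M/(πd³) and τ = 16T/(πd³), so the von Mises stress is σ' = (16/πd³)·√(4M²+3T²).
√(4M²+3T²) = √(4×(3.330×10^7)² + 3×(2.210×10^7)²) = 7.682×10^7 N·mm.
d³ = 16×7.682×10^7/(π×100.0) = 3.912×10^6 mm³.
d = 157.6 mm.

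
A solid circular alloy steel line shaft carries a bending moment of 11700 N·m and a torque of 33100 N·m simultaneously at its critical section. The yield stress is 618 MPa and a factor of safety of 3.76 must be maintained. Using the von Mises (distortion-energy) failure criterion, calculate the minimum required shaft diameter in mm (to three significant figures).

σ_allow = σ_y/n = 618/3.76 = 164.4 MPa.
For a solid shaft σ_b = 32M/(πd³) and τ = 16T/(πd³), so the von Mises stress is σ' = (16/πd³)·√(4M²+3T²).
√(4M²+3T²) = √(4×(1.170×10^7)² + 3×(3.310×10^7)²) = 6.192×10^7 N·mm.
d³ = 16×6.192×10^7/(π×164.4) = 1.919×10^6 mm³.
d = 124.3 mm.

d = 124 mm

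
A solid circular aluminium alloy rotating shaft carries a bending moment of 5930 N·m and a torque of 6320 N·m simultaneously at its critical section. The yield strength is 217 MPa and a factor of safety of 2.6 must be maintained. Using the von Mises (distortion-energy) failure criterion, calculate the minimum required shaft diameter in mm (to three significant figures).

d = 99.5 mm

σ_allow = σ_y/n = 217/2.6 = 83.46 MPa.
For a solid shaft σ_b = 32M/(πd³) and τ = 16T/(πd³), so the von Mises stress is σ' = (16/πd³)·√(4M²+3T²).
√(4M²+3T²) = √(4×(5.930×10^6)² + 3×(6.320×10^6)²) = 1.614×10^7 N·mm.
d³ = 16×1.614×10^7/(π×83.46) = 984900 mm³.
d = 99.49 mm.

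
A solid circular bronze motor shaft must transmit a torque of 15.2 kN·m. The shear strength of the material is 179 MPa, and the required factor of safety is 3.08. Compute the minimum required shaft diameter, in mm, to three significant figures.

d = 110 mm

Allowable shear stress τ_allow = 179/3.08 = 58.12 MPa.
For a solid shaft τ = 16T/(πd³), so d³ = 16T/(π τ_allow) = 16×1.5200×10^7/(π×58.12) = 1.332×10^6 mm³.
d = (1.332×10^6)^(1/3) = 110.0 mm.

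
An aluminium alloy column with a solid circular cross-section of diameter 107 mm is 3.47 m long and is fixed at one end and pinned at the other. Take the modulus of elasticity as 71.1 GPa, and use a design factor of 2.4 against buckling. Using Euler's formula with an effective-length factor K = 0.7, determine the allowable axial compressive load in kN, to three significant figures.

P_allow = 319 kN

I = πd⁴/64 = π×107⁴/64 = 6.434×10^6 mm⁴.
Effective length L_e = KL = 0.7×3.47 m = 2429 mm.
Euler critical load P_cr = π²EI/L_e² = π²×71100×6.434×10^6/2429² = 765300 N.
P_allow = P_cr/n = 765300/2.4 = 318900 N.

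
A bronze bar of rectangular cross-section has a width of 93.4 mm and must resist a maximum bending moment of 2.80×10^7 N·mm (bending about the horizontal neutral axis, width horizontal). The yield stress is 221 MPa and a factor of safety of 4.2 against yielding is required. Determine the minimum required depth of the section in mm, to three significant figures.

h = 185 mm

σ_allow = 221/4.2 = 52.62 MPa.
For a rectangular section σ = 6M/(bh²), so h² = 6M/(b σ_allow) = 6×2.8000×10^7/(93.4×52.62) = 34180 mm².
h = 184.9 mm.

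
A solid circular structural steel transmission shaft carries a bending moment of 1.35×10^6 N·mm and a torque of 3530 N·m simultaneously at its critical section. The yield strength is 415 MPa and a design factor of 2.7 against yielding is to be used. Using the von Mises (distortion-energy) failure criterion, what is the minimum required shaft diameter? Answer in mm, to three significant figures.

d = 60.5 mm

σ_allow = σ_y/n = 415/2.7 = 153.7 MPa.
For a solid shaft σ_b = 32M/(πd³) and τ = 16T/(πd³), so the von Mises stress is σ' = (16/πd³)·√(4M²+3T²).
√(4M²+3T²) = √(4×(1.350×10^6)² + 3×(3.530×10^6)²) = 6.684×10^6 N·mm.
d³ = 16×6.684×10^6/(π×153.7) = 221500 mm³.
d = 60.50 mm.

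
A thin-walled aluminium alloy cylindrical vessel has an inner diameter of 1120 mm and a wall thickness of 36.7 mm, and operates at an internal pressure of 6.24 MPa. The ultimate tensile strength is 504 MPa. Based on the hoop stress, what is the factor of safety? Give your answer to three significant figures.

n = 5.29

σ_h = pD/(2t) = 6.24×1120/(2×36.7) = 95.22 MPa.
n = 504/95.22 = 5.293.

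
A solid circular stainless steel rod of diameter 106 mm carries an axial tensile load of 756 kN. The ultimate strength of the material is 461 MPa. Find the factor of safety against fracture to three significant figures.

n = 5.38

A = πd²/4 = 8825 mm².
σ = F/A = 756000/8825 = 85.67 MPa.
n = 461/85.67 = 5.381.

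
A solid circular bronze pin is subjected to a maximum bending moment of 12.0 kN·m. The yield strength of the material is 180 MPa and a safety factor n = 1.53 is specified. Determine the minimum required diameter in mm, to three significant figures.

d = 101 mm

σ_allow = 180/1.53 = 117.6 MPa.
For a solid circular section σ = 32M/(πd³), so d³ = 32M/(π σ_allow) = 32×1.2000×10^7/(π×117.6) = 1.039×10^6 mm³.
d = 101.3 mm.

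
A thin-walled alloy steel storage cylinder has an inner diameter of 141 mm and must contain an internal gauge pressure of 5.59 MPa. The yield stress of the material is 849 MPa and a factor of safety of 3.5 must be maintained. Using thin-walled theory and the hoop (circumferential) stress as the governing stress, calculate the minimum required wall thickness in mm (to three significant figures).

t = 1.62 mm

σ_allow = 849/3.5 = 242.6 MPa.
Hoop stress σ_h = pD/(2t), so t = pD/(2σ_allow) = 5.59×141/(2×242.6) = 1.625 mm.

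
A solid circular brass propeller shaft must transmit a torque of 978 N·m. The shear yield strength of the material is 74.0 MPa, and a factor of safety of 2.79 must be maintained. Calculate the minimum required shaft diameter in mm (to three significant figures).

d = 57.3 mm

Allowable shear stress τ_allow = 74.0/2.79 = 26.52 MPa.
For a solid shaft τ = 16T/(πd³), so d³ = 16T/(π τ_allow) = 16×978000/(π×26.52) = 187800 mm³.
d = (187800)^(1/3) = 57.27 mm.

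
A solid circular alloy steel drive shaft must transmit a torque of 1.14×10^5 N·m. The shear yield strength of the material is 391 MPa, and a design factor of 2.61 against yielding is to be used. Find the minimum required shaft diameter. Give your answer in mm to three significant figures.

d = 157 mm

Allowable shear stress τ_allow = 391/2.61 = 149.8 MPa.
For a solid shaft τ = 16T/(πd³), so d³ = 16T/(π τ_allow) = 16×1.1400×10^8/(π×149.8) = 3.876×10^6 mm³.
d = (3.876×10^6)^(1/3) = 157.1 mm.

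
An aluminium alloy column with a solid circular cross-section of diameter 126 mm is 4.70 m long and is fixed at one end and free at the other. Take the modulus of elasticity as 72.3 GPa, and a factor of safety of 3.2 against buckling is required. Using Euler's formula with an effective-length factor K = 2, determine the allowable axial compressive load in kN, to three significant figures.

P_allow = 31.2 kN

I = πd⁴/64 = π×126⁴/64 = 1.237×10^7 mm⁴.
Effective length L_e = KL = 2×4.70 m = 9400 mm.
Euler critical load P_cr = π²EI/L_e² = π²×72300×1.237×10^7/9400² = 99920 N.
P_allow = P_cr/n = 99920/3.2 = 31220 N.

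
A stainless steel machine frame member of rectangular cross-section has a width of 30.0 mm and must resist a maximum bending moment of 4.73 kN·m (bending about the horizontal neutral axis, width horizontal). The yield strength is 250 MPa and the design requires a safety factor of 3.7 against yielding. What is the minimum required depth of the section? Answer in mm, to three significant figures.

h = 118 mm

σ_allow = 250/3.7 = 67.57 MPa.
For a rectangular section σ = 6M/(bh²), so h² = 6M/(b σ_allow) = 6×4730000/(30.0×67.57) = 14000 mm².
h = 118.3 mm.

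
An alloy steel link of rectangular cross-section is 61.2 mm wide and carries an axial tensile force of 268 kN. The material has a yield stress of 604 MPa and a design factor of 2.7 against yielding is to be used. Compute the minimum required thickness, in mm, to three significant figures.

σ_allow = 604/2.7 = 223.7 MPa.
Required area A = F/σ_allow = 268000/223.7 = 1198 mm².
t = A/w = 1198/61.2 = 19.58 mm.

t = 19.6 mm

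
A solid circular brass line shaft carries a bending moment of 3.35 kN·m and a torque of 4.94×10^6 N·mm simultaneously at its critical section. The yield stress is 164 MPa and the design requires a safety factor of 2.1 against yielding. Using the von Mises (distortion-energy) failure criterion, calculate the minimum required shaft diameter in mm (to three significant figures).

σ_allow = σ_y/n = 164/2.1 = 78.10 MPa.
For a solid shaft σ_b = 32M/(πd³) and τ = 16T/(πd³), so the von Mises stress is σ' = (16/πd³)·√(4M²+3T²).
√(4M²+3T²) = √(4×(3.350×10^6)² + 3×(4.940×10^6)²) = 1.087×10^7 N·mm.
d³ = 16×1.087×10^7/(π×78.10) = 708700 mm³.
d = 89.16 mm.

d = 89.2 mm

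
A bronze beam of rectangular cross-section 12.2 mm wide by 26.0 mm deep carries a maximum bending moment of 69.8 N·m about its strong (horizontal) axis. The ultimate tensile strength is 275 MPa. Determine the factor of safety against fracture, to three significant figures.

n = 5.42

Section modulus S = bh²/6 = 12.2×26.0²/6 = 1375 mm³.
σ = M/S = 69800/1375 = 50.78 MPa.
n = 275/50.78 = 5.415.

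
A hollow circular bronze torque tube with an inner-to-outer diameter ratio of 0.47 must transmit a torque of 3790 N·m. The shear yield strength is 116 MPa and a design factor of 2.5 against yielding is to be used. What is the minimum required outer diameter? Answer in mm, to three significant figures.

τ_allow = 116/2.5 = 46.40 MPa.
For a hollow shaft τ = 16T/[πd_o³(1−k⁴)] with k = 0.47, so 1−k⁴ = 0.9512.
d_o³ = 16T/[π τ_allow (1−k⁴)] = 16×3790000/(π×46.40×0.9512) = 437300 mm³.
d_o = 75.91 mm.

d_o = 75.9 mm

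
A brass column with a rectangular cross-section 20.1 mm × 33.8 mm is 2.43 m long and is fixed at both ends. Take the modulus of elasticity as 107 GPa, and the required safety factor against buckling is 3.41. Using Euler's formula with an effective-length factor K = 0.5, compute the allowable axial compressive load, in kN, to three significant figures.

Buckling occurs about the weak axis: I_min = h·b³/12 = 33.8×20.1³/12 = 22870 mm⁴ (b = 20.1 mm is the smaller dimension).
Effective length L_e = KL = 0.5×2.43 m = 1215 mm.
Euler critical load P_cr = π²EI/L_e² = π²×107000×22870/1215² = 16360 N.
P_allow = P_cr/n = 16360/3.41 = 4798 N.

P_allow = 4.80 kN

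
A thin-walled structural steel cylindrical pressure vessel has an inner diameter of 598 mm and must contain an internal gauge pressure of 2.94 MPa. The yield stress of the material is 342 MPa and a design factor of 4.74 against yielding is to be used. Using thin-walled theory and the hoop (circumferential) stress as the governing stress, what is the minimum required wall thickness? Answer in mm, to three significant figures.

σ_allow = 342/4.74 = 72.15 MPa.
Hoop stress σ_h = pD/(2t), so t = pD/(2σ_allow) = 2.94×598/(2×72.15) = 12.18 mm.

t = 12.2 mm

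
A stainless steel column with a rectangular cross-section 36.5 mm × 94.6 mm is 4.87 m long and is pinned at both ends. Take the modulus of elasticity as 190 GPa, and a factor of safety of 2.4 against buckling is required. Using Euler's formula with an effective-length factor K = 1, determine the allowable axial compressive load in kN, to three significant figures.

Buckling occurs about the weak axis: I_min = h·b³/12 = 94.6×36.5³/12 = 383300 mm⁴ (b = 36.5 mm is the smaller dimension).
Effective length L_e = KL = 1×4.87 m = 4870 mm.
Euler critical load P_cr = π²EI/L_e² = π²×190000×383300/4870² = 30310 N.
P_allow = P_cr/n = 30310/2.4 = 12630 N.

P_allow = 12.6 kN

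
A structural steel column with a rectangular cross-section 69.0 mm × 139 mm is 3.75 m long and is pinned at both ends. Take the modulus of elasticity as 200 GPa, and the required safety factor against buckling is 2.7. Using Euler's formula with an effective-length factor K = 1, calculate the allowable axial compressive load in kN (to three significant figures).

P_allow = 198 kN

Buckling occurs about the weak axis: I_min = h·b³/12 = 139×69.0³/12 = 3.805×10^6 mm⁴ (b = 69.0 mm is the smaller dimension).
Effective length L_e = KL = 1×3.75 m = 3750 mm.
Euler critical load P_cr = π²EI/L_e² = π²×200000×3.805×10^6/3750² = 534100 N.
P_allow = P_cr/n = 534100/2.7 = 197800 N.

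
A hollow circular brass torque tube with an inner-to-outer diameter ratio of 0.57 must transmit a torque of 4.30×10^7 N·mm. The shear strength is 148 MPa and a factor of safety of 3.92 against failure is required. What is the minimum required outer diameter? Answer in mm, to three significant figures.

d_o = 186 mm

τ_allow = 148/3.92 = 37.76 MPa.
For a hollow shaft τ = 16T/[πd_o³(1−k⁴)] with k = 0.57, so 1−k⁴ = 0.8944.
d_o³ = 16T/[π τ_allow (1−k⁴)] = 16×4.3000×10^7/(π×37.76×0.8944) = 6.485×10^6 mm³.
d_o = 186.5 mm.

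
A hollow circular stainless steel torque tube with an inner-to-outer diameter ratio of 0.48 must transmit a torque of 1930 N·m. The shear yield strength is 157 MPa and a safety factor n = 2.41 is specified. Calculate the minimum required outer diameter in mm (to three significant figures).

τ_allow = 157/2.41 = 65.15 MPa.
For a hollow shaft τ = 16T/[πd_o³(1−k⁴)] with k = 0.48, so 1−k⁴ = 0.9469.
d_o³ = 16T/[π τ_allow (1−k⁴)] = 16×1930000/(π×65.15×0.9469) = 159300 mm³.
d_o = 54.21 mm.

d_o = 54.2 mm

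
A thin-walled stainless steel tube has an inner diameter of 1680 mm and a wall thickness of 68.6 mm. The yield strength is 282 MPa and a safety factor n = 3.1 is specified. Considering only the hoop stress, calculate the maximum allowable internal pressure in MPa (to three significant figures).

p_allow = 7.43 MPa

σ_allow = 282/3.1 = 90.97 MPa.
σ_h = pD/(2t) → p_allow = 2σ_allow t/D = 2×90.97×68.6/1680 = 7.429 MPa.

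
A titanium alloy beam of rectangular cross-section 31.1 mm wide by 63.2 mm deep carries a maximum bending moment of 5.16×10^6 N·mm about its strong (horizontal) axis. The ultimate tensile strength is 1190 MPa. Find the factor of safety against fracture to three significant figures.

n = 4.77

Section modulus S = bh²/6 = 31.1×63.2²/6 = 20700 mm³.
σ = M/S = 5160000/20700 = 249.2 MPa.
n = 1190/249.2 = 4.775.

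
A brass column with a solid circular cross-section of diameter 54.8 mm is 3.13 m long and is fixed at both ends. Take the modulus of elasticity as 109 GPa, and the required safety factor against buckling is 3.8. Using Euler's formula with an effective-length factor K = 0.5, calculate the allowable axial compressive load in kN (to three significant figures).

P_allow = 51.2 kN

I = πd⁴/64 = π×54.8⁴/64 = 442700 mm⁴.
Effective length L_e = KL = 0.5×3.13 m = 1565 mm.
Euler critical load P_cr = π²EI/L_e² = π²×109000×442700/1565² = 194400 N.
P_allow = P_cr/n = 194400/3.8 = 51170 N.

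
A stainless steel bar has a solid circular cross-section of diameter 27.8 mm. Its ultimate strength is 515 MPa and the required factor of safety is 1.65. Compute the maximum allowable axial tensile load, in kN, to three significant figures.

F_allow = 189 kN

σ_allow = 515/1.65 = 312.1 MPa.
A = πd²/4 = π×27.8²/4 = 607.0 mm².
F_allow = σ_allow × A = 312.1×607.0 = 189500 N.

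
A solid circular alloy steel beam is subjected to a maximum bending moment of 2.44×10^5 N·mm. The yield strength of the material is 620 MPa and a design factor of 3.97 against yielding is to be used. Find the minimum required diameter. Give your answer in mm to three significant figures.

σ_allow = 620/3.97 = 156.2 MPa.
For a solid circular section σ = 32M/(πd³), so d³ = 32M/(π σ_allow) = 32×244000/(π×156.2) = 15910 mm³.
d = 25.15 mm.

d = 25.2 mm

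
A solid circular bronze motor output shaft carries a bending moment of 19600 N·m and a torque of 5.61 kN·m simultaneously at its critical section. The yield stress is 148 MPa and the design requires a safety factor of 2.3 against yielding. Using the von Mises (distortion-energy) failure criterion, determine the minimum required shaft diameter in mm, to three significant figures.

d = 147 mm

σ_allow = σ_y/n = 148/2.3 = 64.35 MPa.
For a solid shaft σ_b = 32M/(πd³) and τ = 16T/(πd³), so the von Mises stress is σ' = (16/πd³)·√(4M²+3T²).
√(4M²+3T²) = √(4×(1.960×10^7)² + 3×(5.610×10^6)²) = 4.039×10^7 N·mm.
d³ = 16×4.039×10^7/(π×64.35) = 3.196×10^6 mm³.
d = 147.3 mm.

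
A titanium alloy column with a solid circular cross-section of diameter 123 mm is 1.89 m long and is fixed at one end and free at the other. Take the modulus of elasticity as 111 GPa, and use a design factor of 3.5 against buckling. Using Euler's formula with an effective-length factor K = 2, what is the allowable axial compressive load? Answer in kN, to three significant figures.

I = πd⁴/64 = π×123⁴/64 = 1.124×10^7 mm⁴.
Effective length L_e = KL = 2×1.89 m = 3780 mm.
Euler critical load P_cr = π²EI/L_e² = π²×111000×1.124×10^7/3780² = 861400 N.
P_allow = P_cr/n = 861400/3.5 = 246100 N.

P_allow = 246 kN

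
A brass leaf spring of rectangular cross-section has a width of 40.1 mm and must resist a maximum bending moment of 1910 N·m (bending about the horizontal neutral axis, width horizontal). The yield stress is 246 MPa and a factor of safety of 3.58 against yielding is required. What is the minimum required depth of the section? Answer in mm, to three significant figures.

h = 64.5 mm

σ_allow = 246/3.58 = 68.72 MPa.
For a rectangular section σ = 6M/(bh²), so h² = 6M/(b σ_allow) = 6×1910000/(40.1×68.72) = 4159 mm².
h = 64.49 mm.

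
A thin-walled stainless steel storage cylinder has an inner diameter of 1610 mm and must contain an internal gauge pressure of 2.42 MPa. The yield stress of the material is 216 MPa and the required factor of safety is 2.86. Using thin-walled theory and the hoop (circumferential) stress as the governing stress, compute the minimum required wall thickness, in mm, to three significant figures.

t = 25.8 mm

σ_allow = 216/2.86 = 75.52 MPa.
Hoop stress σ_h = pD/(2t), so t = pD/(2σ_allow) = 2.42×1610/(2×75.52) = 25.79 mm.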